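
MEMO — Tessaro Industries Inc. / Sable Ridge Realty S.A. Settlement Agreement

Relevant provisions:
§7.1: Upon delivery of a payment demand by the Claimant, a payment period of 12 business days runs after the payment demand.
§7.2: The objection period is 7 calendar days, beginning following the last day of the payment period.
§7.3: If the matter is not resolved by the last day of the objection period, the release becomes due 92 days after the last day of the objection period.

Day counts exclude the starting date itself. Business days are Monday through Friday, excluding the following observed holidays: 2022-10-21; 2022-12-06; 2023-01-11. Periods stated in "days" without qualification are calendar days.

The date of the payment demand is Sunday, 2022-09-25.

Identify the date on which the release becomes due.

From Sunday, 2022-09-25, 12 business days (Sep 26, Sep 27, Sep 28, Sep 29, …, Oct 7, Oct 10, Oct 11, skipping weekends) brings us to Tuesday, 2022-10-11, which is the last day of the payment period.
The last day of the objection period: 2022-10-11 + 7 days = 2022-10-18.
The date on which the release becomes due: 2022-10-18 + 92 days = 2023-01-18.

2023-01-18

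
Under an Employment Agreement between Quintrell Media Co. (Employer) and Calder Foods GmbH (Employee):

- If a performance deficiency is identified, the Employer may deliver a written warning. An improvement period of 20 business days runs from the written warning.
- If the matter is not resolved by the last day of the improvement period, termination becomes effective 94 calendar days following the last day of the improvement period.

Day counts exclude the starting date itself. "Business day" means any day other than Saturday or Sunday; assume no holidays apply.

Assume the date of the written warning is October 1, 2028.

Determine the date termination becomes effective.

January 29, 2029

From Sunday, October 1, 2028, 20 business days (Oct 2, Oct 3, Oct 4, Oct 5, …, Oct 25, Oct 26, Oct 27, skipping weekends) brings us to Friday, October 27, 2028, which is the last day of the improvement period.
The date termination becomes effective: October 27, 2028 + 94 days = January 29, 2029.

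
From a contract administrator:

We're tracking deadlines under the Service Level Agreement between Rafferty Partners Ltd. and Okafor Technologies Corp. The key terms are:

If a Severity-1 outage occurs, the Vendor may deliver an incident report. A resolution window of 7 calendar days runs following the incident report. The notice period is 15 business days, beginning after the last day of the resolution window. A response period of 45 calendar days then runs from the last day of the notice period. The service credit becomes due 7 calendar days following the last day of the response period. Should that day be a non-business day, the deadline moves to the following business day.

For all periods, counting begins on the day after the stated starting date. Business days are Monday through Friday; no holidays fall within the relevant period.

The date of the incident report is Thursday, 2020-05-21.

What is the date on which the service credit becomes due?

Adding 7 calendar days to 2020-05-21 gives 2020-05-28, which is the last day of the resolution window.
The last day of the notice period: counting 15 business days from Thursday, 2020-05-28 (May 29, Jun 1, Jun 2, Jun 3, …, Jun 16, Jun 17, Jun 18, skipping weekends) reaches Thursday, 2020-06-18.
Adding 45 calendar days to 2020-06-18 gives 2020-08-02, which is the last day of the response period.
The date on which the service credit becomes due: 7 calendar days after 2020-08-02 is 2020-08-09. That falls on a Sunday, so it rolls to the next business day, Monday, 2020-08-10.

2020-08-10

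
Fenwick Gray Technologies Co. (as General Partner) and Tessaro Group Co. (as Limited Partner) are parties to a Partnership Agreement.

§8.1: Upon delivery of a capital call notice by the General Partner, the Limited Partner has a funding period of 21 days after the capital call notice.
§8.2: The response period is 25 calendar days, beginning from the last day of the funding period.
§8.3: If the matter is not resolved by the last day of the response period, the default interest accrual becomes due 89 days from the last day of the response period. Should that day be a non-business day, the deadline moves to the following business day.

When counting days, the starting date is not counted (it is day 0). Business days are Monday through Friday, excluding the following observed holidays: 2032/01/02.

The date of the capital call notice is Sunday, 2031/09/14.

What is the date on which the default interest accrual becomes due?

The last day of the funding period: 21 calendar days after 2031/09/14 is 2031/10/05.
The last day of the response period: 25 calendar days after 2031/10/05 is 2031/10/30.
Adding 89 calendar days to 2031/10/30 gives 2032/01/27, which is the date on which the default interest accrual becomes due. 2032/01/27 is a Tuesday and is not a listed holiday, so no roll-forward applies.

2032/01/27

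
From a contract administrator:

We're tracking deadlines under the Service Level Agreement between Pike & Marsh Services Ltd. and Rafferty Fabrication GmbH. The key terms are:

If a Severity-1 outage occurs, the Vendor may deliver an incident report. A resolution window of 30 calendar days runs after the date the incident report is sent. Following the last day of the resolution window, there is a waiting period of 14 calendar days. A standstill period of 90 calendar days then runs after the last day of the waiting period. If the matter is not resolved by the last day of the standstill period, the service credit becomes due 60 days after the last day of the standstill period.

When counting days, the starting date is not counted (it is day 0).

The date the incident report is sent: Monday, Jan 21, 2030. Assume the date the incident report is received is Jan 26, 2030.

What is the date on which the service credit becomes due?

Adding 30 calendar days to Jan 21, 2030 gives Feb 20, 2030, which is the last day of the resolution window.
Adding 14 calendar days to Feb 20, 2030 gives Mar 6, 2030, which is the last day of the waiting period.
Adding 90 calendar days to Mar 6, 2030 gives Jun 4, 2030, which is the last day of the standstill period.
The date on which the service credit becomes due: 60 calendar days after Jun 4, 2030 is Aug 3, 2030.

Aug 3, 2030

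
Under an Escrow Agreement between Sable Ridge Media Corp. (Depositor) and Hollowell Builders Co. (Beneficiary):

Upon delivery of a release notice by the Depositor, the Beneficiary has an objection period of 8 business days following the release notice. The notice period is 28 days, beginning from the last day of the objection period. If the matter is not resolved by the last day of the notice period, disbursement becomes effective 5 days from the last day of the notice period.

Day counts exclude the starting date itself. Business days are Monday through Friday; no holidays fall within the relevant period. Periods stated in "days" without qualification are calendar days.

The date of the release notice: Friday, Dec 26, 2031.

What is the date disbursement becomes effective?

Feb 9, 2032

The last day of the objection period: counting 8 business days from Friday, Dec 26, 2031 (Dec 29, Dec 30, Dec 31, Jan 1, Jan 2, Jan 5, Jan 6, Jan 7, skipping weekends) reaches Wednesday, Jan 7, 2032.
The last day of the notice period: Jan 7, 2032 + 28 days = Feb 4, 2032.
Adding 5 calendar days to Feb 4, 2032 gives Feb 9, 2032, which is the date disbursement becomes effective.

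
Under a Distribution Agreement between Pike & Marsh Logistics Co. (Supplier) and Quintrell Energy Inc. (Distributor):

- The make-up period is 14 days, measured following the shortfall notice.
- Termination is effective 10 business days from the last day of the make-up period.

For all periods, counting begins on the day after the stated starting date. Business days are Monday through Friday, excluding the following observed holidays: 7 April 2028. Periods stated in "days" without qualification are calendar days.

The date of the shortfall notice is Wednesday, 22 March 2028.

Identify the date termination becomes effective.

20 April 2028

The last day of the make-up period: 14 calendar days after 22 March 2028 is 5 April 2028.
The date termination becomes effective: 10 business days after Wednesday, 5 April 2028, skipping weekends and the listed holiday on Apr 7 — Apr 6, Apr 10, Apr 11, Apr 12, Apr 13, Apr 14, Apr 17, Apr 18, Apr 19, Apr 20 — lands on Thursday, 20 April 2028.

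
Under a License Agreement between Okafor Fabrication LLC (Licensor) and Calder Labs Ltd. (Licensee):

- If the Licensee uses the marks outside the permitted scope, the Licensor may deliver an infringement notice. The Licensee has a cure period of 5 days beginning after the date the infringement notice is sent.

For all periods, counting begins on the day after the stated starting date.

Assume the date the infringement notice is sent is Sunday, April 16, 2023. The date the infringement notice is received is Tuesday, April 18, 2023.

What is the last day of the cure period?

The last day of the cure period: April 16, 2023 + 5 days = April 21, 2023.

April 21, 2023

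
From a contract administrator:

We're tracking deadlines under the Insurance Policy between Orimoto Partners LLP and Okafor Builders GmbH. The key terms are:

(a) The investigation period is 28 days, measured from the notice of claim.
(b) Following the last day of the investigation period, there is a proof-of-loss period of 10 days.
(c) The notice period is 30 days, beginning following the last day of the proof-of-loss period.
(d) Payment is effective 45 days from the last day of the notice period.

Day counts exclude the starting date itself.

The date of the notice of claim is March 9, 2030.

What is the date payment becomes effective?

The last day of the investigation period: 28 calendar days after March 9, 2030 is April 6, 2030.
Adding 10 calendar days to April 6, 2030 gives April 16, 2030, which is the last day of the proof-of-loss period.
The last day of the notice period: April 16, 2030 + 30 days = May 16, 2030.
The date payment becomes effective: 45 calendar days after May 16, 2030 is June 30, 2030.

June 30, 2030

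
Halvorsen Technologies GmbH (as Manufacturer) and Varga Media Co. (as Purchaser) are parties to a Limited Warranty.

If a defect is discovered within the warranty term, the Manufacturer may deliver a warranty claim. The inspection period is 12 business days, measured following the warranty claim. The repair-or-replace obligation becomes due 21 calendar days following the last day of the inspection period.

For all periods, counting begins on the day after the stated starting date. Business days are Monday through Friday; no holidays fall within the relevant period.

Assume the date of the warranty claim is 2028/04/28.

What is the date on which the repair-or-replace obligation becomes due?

The last day of the inspection period: 12 business days after Friday, 2028/04/28, skipping weekends — May 1, May 2, May 3, May 4, …, May 12, May 15, May 16 — lands on Tuesday, 2028/05/16.
The date on which the repair-or-replace obligation becomes due: 2028/05/16 + 21 days = 2028/06/06.

2028/06/06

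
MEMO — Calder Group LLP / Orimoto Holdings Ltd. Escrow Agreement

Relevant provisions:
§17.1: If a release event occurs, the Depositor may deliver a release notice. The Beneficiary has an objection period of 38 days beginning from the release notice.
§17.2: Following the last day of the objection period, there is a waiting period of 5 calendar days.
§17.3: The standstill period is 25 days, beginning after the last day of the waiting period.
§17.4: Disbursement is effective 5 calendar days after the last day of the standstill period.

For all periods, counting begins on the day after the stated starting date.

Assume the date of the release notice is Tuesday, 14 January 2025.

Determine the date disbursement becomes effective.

The last day of the objection period: 38 calendar days after 14 January 2025 is 21 February 2025.
The last day of the waiting period: 21 February 2025 + 5 days = 26 February 2025.
Adding 25 calendar days to 26 February 2025 gives 23 March 2025, which is the last day of the standstill period.
The date disbursement becomes effective: 23 March 2025 + 5 days = 28 March 2025.

28 March 2025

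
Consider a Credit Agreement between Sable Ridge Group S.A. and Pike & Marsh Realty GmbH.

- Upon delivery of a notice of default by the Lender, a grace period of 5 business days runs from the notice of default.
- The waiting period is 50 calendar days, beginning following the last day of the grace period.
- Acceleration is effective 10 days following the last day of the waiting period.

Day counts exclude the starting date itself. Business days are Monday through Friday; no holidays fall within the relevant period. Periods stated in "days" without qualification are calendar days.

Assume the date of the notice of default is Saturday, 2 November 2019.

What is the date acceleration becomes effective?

From Saturday, 2 November 2019, 5 business days (Nov 4, Nov 5, Nov 6, Nov 7, Nov 8, skipping weekends) brings us to Friday, 8 November 2019, which is the last day of the grace period.
The last day of the waiting period: 8 November 2019 + 50 days = 28 December 2019.
The date acceleration becomes effective: 28 December 2019 + 10 days = 7 January 2020.

7 January 2020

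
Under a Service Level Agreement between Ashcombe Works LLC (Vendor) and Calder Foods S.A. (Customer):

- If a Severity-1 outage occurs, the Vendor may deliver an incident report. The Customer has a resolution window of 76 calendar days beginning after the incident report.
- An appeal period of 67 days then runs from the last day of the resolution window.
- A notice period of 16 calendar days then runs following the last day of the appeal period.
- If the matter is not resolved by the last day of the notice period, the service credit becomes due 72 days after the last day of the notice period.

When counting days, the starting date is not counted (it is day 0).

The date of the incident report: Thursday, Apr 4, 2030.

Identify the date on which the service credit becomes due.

Nov 21, 2030

The last day of the resolution window: Apr 4, 2030 + 76 days = Jun 19, 2030.
The last day of the appeal period: Jun 19, 2030 + 67 days = Aug 25, 2030.
The last day of the notice period: 16 calendar days after Aug 25, 2030 is Sep 10, 2030.
The date on which the service credit becomes due: Sep 10, 2030 + 72 days = Nov 21, 2030.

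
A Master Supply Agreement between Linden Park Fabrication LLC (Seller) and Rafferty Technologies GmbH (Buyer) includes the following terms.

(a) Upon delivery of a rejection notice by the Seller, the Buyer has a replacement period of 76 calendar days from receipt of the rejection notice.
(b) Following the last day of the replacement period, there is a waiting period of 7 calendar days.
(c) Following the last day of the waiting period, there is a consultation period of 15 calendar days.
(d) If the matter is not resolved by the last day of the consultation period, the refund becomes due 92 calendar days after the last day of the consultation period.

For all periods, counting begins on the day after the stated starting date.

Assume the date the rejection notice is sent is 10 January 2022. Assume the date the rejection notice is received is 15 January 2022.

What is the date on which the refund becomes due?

The last day of the replacement period: 76 calendar days after 15 January 2022 is 1 April 2022.
The last day of the waiting period: 1 April 2022 + 7 days = 8 April 2022.
The last day of the consultation period: 8 April 2022 + 15 days = 23 April 2022.
The date on which the refund becomes due: 92 calendar days after 23 April 2022 is 24 July 2022.

24 July 2022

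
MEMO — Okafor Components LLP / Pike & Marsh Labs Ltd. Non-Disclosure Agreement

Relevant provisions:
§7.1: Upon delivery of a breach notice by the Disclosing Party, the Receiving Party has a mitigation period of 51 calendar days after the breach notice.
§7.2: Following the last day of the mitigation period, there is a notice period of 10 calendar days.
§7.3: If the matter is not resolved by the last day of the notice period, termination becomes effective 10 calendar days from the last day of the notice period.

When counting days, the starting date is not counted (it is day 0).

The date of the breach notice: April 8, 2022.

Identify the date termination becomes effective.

The last day of the mitigation period: 51 calendar days after April 8, 2022 is May 29, 2022.
Adding 10 calendar days to May 29, 2022 gives June 8, 2022, which is the last day of the notice period.
Adding 10 calendar days to June 8, 2022 gives June 18, 2022, which is the date termination becomes effective.

June 18, 2022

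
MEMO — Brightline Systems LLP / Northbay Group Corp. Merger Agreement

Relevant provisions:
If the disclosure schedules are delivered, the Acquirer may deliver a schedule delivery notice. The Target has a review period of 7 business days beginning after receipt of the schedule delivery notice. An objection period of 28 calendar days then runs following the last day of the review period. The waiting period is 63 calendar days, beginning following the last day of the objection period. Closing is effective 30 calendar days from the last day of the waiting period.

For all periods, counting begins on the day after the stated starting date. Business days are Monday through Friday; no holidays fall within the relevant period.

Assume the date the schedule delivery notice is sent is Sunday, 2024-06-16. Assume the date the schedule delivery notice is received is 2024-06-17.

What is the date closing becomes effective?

From Monday, 2024-06-17, 7 business days (Jun 18, Jun 19, Jun 20, Jun 21, Jun 24, Jun 25, Jun 26, skipping weekends) brings us to Wednesday, 2024-06-26, which is the last day of the review period.
The last day of the objection period: 2024-06-26 + 28 days = 2024-07-24.
Adding 63 calendar days to 2024-07-24 gives 2024-09-25, which is the last day of the waiting period.
Adding 30 calendar days to 2024-09-25 gives 2024-10-25, which is the date closing becomes effective.

2024-10-25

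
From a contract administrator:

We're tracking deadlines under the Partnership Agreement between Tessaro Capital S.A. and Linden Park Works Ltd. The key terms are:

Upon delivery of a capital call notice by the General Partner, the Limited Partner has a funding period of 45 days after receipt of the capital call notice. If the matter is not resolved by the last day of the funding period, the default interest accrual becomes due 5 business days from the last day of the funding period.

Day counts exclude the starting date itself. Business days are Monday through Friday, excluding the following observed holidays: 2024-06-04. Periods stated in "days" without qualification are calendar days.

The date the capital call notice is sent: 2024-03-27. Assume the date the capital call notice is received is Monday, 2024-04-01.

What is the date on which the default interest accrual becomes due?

2024-05-23

Adding 45 calendar days to 2024-04-01 gives 2024-05-16, which is the last day of the funding period.
From Thursday, 2024-05-16, 5 business days (May 17, May 20, May 21, May 22, May 23, skipping weekends) brings us to Thursday, 2024-05-23, which is the date on which the default interest accrual becomes due.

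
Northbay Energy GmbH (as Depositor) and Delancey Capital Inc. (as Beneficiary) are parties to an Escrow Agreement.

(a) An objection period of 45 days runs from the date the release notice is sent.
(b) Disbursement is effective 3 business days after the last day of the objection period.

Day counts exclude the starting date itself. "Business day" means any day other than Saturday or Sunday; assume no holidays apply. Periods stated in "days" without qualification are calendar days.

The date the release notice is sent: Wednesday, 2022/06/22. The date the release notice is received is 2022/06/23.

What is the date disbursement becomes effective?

Adding 45 calendar days to 2022/06/22 gives 2022/08/06, which is the last day of the objection period.
From Saturday, 2022/08/06, 3 business days (Aug 8, Aug 9, Aug 10, skipping weekends) brings us to Wednesday, 2022/08/10, which is the date disbursement becomes effective.

2022/08/10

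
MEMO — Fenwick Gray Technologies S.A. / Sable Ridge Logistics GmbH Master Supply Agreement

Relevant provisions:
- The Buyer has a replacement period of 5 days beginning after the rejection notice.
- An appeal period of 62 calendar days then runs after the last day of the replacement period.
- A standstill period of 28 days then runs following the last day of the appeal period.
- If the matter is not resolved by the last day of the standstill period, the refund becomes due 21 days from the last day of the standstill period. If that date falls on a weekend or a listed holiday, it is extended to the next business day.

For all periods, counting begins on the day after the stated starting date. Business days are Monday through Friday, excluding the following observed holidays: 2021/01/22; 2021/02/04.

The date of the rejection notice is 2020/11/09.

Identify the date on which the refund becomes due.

The last day of the replacement period: 2020/11/09 + 5 days = 2020/11/14.
Adding 62 calendar days to 2020/11/14 gives 2021/01/15, which is the last day of the appeal period.
Adding 28 calendar days to 2021/01/15 gives 2021/02/12, which is the last day of the standstill period.
The date on which the refund becomes due: 21 calendar days after 2021/02/12 is 2021/03/05. 2021/03/05 is a Friday and is not a listed holiday, so no roll-forward applies.

2021/03/05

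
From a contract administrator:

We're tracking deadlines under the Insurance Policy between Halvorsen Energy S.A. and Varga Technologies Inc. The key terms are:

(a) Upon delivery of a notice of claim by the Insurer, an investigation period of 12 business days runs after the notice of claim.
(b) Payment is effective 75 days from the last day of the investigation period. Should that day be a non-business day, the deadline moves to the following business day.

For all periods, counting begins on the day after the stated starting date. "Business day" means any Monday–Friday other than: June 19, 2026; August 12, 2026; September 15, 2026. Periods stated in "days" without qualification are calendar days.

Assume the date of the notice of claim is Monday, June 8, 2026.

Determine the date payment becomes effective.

September 8, 2026

From Monday, June 8, 2026, 12 business days (Jun 9, Jun 10, Jun 11, Jun 12, …, Jun 23, Jun 24, Jun 25, skipping weekends and the listed holiday on Jun 19) brings us to Thursday, June 25, 2026, which is the last day of the investigation period.
The date payment becomes effective: June 25, 2026 + 75 days = September 8, 2026. September 8, 2026 is a Tuesday and is not a listed holiday, so no roll-forward applies.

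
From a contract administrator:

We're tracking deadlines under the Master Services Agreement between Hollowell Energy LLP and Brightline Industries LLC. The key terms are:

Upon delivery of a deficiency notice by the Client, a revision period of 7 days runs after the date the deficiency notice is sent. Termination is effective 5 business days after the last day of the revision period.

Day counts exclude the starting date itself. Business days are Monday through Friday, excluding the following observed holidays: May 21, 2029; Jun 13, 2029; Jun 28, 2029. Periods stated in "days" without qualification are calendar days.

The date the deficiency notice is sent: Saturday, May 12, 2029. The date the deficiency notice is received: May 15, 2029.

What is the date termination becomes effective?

The last day of the revision period: May 12, 2029 + 7 days = May 19, 2029.
From Saturday, May 19, 2029, 5 business days (May 22, May 23, May 24, May 25, May 28, skipping weekends and the listed holiday on May 21) brings us to Monday, May 28, 2029, which is the date termination becomes effective.

May 28, 2029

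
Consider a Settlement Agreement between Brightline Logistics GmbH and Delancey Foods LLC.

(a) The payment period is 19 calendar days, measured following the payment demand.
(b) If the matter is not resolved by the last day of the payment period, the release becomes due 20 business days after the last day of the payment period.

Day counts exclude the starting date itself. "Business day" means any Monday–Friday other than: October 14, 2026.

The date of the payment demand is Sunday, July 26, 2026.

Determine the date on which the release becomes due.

September 11, 2026

The last day of the payment period: July 26, 2026 + 19 days = August 14, 2026.
The date on which the release becomes due: counting 20 business days from Friday, August 14, 2026 (Aug 17, Aug 18, Aug 19, Aug 20, …, Sep 9, Sep 10, Sep 11, skipping weekends) reaches Friday, September 11, 2026.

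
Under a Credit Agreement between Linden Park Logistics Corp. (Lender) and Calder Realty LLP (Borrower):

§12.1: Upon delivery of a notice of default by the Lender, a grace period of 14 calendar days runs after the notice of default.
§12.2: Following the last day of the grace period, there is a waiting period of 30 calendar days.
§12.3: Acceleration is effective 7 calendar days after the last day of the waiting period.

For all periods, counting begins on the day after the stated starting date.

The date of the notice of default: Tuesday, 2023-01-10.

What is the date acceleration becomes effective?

The last day of the grace period: 14 calendar days after 2023-01-10 is 2023-01-24.
The last day of the waiting period: 2023-01-24 + 30 days = 2023-02-23.
The date acceleration becomes effective: 7 calendar days after 2023-02-23 is 2023-03-02.

2023-03-02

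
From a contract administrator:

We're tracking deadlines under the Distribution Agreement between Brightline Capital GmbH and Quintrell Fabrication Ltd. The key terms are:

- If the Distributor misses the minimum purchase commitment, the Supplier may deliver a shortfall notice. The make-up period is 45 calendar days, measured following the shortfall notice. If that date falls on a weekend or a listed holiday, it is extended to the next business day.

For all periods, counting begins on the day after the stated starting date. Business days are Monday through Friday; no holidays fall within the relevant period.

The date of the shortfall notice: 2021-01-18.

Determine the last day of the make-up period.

2021-03-04

The last day of the make-up period: 45 calendar days after 2021-01-18 is 2021-03-04. 2021-03-04 is a Thursday, so no roll-forward applies.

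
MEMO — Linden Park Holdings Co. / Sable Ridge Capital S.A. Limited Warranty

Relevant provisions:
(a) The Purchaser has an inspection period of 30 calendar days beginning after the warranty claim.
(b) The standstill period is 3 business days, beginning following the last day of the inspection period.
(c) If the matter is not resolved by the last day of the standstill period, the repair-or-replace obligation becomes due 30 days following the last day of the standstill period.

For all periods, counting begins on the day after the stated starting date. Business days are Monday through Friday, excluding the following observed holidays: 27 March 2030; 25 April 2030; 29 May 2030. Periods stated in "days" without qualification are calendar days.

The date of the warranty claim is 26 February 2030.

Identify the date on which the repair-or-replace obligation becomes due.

Adding 30 calendar days to 26 February 2030 gives 28 March 2030, which is the last day of the inspection period.
The last day of the standstill period: 3 business days after Thursday, 28 March 2030, skipping weekends — Mar 29, Apr 1, Apr 2 — lands on Tuesday, 2 April 2030.
Adding 30 calendar days to 2 April 2030 gives 2 May 2030, which is the date on which the repair-or-replace obligation becomes due.

2 May 2030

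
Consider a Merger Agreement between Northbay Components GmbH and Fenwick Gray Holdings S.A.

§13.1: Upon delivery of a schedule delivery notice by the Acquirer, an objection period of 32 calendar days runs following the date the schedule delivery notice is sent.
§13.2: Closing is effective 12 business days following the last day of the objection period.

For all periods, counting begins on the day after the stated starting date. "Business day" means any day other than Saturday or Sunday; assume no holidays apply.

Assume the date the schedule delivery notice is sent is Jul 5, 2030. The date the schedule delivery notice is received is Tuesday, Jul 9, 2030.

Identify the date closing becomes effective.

Aug 22, 2030

The last day of the objection period: Jul 5, 2030 + 32 days = Aug 6, 2030.
From Tuesday, Aug 6, 2030, 12 business days (Aug 7, Aug 8, Aug 9, Aug 12, …, Aug 20, Aug 21, Aug 22, skipping weekends) brings us to Thursday, Aug 22, 2030, which is the date closing becomes effective.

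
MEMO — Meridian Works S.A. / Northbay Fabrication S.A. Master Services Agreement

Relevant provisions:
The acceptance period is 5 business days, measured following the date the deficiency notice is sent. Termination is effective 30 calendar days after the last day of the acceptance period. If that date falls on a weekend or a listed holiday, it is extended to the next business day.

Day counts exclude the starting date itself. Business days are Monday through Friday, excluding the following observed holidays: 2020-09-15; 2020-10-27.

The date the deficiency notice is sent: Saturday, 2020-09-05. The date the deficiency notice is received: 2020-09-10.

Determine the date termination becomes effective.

The last day of the acceptance period: 5 business days after Saturday, 2020-09-05, skipping weekends — Sep 7, Sep 8, Sep 9, Sep 10, Sep 11 — lands on Friday, 2020-09-11.
The date termination becomes effective: 2020-09-11 + 30 days = 2020-10-11. That falls on a Sunday, so it rolls to the next business day, Monday, 2020-10-12.

2020-10-12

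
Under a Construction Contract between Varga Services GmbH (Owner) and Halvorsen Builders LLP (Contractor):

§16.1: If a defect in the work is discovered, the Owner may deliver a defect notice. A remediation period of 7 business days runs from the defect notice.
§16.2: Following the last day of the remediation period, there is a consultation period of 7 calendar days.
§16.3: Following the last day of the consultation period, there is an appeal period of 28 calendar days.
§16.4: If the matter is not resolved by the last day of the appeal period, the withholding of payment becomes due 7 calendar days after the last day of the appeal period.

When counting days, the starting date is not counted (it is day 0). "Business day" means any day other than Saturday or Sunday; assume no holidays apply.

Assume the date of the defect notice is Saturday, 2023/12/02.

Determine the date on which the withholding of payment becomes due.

The last day of the remediation period: counting 7 business days from Saturday, 2023/12/02 (Dec 4, Dec 5, Dec 6, Dec 7, Dec 8, Dec 11, Dec 12, skipping weekends) reaches Tuesday, 2023/12/12.
The last day of the consultation period: 7 calendar days after 2023/12/12 is 2023/12/19.
Adding 28 calendar days to 2023/12/19 gives 2024/01/16, which is the last day of the appeal period.
Adding 7 calendar days to 2024/01/16 gives 2024/01/23, which is the date on which the withholding of payment becomes due.

2024/01/23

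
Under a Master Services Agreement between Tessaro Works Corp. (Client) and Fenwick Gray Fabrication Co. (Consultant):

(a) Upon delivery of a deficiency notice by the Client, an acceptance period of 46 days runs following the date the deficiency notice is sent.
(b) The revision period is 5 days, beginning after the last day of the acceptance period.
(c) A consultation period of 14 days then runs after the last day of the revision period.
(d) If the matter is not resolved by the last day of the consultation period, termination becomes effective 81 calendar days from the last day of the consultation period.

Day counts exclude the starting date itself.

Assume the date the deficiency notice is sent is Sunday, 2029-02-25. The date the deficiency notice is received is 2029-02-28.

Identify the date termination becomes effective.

2029-07-21

The last day of the acceptance period: 46 calendar days after 2029-02-25 is 2029-04-12.
The last day of the revision period: 5 calendar days after 2029-04-12 is 2029-04-17.
The last day of the consultation period: 14 calendar days after 2029-04-17 is 2029-05-01.
Adding 81 calendar days to 2029-05-01 gives 2029-07-21, which is the date termination becomes effective.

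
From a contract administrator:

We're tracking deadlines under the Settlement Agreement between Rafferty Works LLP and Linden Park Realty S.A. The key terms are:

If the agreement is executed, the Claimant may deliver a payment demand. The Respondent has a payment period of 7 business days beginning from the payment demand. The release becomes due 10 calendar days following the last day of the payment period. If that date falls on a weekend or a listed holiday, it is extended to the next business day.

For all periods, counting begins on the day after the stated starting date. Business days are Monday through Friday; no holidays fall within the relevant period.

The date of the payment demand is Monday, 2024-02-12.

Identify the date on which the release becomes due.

2024-03-04

The last day of the payment period: 7 business days after Monday, 2024-02-12, skipping weekends — Feb 13, Feb 14, Feb 15, Feb 16, Feb 19, Feb 20, Feb 21 — lands on Wednesday, 2024-02-21.
The date on which the release becomes due: 10 calendar days after 2024-02-21 is 2024-03-02. That falls on a Saturday, so it rolls to the next business day, Monday, 2024-03-04.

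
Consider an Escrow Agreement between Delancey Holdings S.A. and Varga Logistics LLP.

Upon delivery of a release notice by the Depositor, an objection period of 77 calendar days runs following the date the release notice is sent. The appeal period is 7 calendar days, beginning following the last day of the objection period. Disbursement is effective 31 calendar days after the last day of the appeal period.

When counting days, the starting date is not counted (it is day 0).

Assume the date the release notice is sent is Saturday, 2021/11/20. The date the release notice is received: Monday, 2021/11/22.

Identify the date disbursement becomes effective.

2022/03/15

Adding 77 calendar days to 2021/11/20 gives 2022/02/05, which is the last day of the objection period.
Adding 7 calendar days to 2022/02/05 gives 2022/02/12, which is the last day of the appeal period.
Adding 31 calendar days to 2022/02/12 gives 2022/03/15, which is the date disbursement becomes effective.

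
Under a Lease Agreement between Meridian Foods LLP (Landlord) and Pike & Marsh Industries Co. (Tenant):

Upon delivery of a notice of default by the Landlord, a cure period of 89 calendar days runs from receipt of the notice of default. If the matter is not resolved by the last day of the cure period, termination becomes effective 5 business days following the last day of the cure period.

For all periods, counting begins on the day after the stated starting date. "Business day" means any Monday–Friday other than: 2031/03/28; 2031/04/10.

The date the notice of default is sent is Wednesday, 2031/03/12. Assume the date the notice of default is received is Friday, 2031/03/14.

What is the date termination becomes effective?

The last day of the cure period: 2031/03/14 + 89 days = 2031/06/11.
The date termination becomes effective: 5 business days after Wednesday, 2031/06/11, skipping weekends — Jun 12, Jun 13, Jun 16, Jun 17, Jun 18 — lands on Wednesday, 2031/06/18.

2031/06/18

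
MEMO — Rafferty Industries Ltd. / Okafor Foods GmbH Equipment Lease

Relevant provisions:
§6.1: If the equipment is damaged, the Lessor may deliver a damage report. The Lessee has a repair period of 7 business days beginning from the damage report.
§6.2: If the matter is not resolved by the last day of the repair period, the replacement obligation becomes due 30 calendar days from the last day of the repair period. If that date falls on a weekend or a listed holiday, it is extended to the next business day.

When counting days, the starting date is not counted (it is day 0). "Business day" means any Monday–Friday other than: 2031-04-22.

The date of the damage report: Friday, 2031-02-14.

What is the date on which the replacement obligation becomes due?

2031-03-27

From Friday, 2031-02-14, 7 business days (Feb 17, Feb 18, Feb 19, Feb 20, Feb 21, Feb 24, Feb 25, skipping weekends) brings us to Tuesday, 2031-02-25, which is the last day of the repair period.
Adding 30 calendar days to 2031-02-25 gives 2031-03-27, which is the date on which the replacement obligation becomes due. 2031-03-27 is a Thursday and is not a listed holiday, so no roll-forward applies.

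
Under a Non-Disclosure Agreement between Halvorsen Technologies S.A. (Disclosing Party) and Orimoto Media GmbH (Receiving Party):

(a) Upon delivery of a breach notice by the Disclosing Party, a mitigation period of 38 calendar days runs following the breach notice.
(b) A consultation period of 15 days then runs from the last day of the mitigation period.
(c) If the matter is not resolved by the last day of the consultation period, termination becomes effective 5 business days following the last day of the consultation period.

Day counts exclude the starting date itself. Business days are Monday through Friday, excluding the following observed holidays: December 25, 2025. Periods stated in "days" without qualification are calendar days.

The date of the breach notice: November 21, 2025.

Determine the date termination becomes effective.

January 20, 2026

The last day of the mitigation period: 38 calendar days after November 21, 2025 is December 29, 2025.
The last day of the consultation period: 15 calendar days after December 29, 2025 is January 13, 2026.
The date termination becomes effective: counting 5 business days from Tuesday, January 13, 2026 (Jan 14, Jan 15, Jan 16, Jan 19, Jan 20, skipping weekends) reaches Tuesday, January 20, 2026.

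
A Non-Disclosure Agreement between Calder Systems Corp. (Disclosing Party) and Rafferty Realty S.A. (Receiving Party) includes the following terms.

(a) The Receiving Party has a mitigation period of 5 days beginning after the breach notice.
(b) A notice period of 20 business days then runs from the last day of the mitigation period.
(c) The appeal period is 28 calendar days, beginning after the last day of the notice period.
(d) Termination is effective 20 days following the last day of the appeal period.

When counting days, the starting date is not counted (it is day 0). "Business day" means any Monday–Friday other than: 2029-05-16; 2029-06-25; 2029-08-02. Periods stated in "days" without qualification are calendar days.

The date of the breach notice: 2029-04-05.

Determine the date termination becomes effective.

The last day of the mitigation period: 2029-04-05 + 5 days = 2029-04-10.
The last day of the notice period: counting 20 business days from Tuesday, 2029-04-10 (Apr 11, Apr 12, Apr 13, Apr 16, …, May 4, May 7, May 8, skipping weekends) reaches Tuesday, 2029-05-08.
The last day of the appeal period: 2029-05-08 + 28 days = 2029-06-05.
The date termination becomes effective: 20 calendar days after 2029-06-05 is 2029-06-25.

2029-06-25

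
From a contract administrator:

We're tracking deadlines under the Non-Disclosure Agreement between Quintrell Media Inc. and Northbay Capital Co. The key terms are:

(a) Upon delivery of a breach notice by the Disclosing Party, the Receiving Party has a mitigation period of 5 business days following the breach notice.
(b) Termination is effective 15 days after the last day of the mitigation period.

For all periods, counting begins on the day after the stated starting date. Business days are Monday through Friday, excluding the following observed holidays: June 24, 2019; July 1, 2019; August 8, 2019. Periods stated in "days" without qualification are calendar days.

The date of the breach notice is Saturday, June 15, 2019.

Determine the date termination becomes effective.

From Saturday, June 15, 2019, 5 business days (Jun 17, Jun 18, Jun 19, Jun 20, Jun 21, skipping weekends) brings us to Friday, June 21, 2019, which is the last day of the mitigation period.
The date termination becomes effective: 15 calendar days after June 21, 2019 is July 6, 2019.

July 6, 2019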